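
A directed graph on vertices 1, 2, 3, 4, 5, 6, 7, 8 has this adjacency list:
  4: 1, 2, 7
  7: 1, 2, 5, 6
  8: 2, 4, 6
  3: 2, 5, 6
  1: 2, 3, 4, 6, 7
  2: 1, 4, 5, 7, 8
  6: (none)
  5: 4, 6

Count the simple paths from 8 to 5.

28

8→2→1→3→5
8→2→1→4→7→5
8→2→1→7→5
8→2→4→1→3→5
8→2→4→1→7→5
8→2→4→7→1→3→5
8→2→4→7→5
8→2→5
... and 20 more.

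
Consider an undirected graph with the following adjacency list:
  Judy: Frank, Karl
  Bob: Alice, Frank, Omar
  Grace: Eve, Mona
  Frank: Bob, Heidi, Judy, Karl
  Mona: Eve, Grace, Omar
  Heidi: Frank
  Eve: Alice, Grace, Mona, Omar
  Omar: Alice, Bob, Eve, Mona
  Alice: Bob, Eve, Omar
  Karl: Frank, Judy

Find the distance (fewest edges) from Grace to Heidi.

Distance 0: Grace.
Distance 1: Eve, Mona.
Distance 2: Alice, Omar.
Distance 3: Bob.
Distance 4: Frank.
Distance 5: Heidi, Judy, Karl — contains Heidi.

5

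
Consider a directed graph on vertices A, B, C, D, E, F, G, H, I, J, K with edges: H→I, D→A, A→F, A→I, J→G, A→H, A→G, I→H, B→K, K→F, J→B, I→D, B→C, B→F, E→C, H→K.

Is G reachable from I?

Yes

Explore from I.
Distance 1: reach D, H.
Distance 2: reach A, K.
Distance 3: reach F, G.
Found G.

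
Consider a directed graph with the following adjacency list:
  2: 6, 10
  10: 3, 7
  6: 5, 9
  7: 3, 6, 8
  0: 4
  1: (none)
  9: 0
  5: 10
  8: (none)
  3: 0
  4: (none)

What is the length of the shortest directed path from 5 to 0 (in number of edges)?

Distance 0: 5.
Distance 1: 10.
Distance 2: 3, 7.
Distance 3: 0, 6, 8 — contains 0.

3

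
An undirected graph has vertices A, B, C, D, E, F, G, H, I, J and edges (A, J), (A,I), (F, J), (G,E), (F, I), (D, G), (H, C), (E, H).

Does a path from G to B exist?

Explore from G.
Distance 1: reach D, E.
Distance 2: reach H.
Distance 3: reach C.
The search is exhausted without reaching B; it lies in a different component.

No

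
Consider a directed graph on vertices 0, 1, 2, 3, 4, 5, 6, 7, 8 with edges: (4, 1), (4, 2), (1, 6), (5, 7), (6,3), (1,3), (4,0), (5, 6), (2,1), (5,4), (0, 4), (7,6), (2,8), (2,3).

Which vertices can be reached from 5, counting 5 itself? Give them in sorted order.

0, 1, 2, 3, 4, 5, 6, 7, 8

Start at 5.
Its neighbours: 4, 6, 7.
Then their neighbours: 0, 1, 2, 3.
Then next layer: 8.
Every vertex is now reached.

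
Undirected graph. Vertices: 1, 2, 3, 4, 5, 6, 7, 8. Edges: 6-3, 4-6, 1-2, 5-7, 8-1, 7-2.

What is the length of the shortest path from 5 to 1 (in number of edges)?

Distance 0: 5.
Distance 1: 7.
Distance 2: 2.
Distance 3: 1 — contains 1.

3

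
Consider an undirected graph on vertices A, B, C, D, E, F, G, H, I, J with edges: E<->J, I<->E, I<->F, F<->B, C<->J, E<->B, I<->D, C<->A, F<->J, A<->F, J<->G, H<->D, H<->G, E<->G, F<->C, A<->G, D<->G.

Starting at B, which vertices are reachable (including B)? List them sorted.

A, B, C, D, E, F, G, H, I, J

Start at B.
Its neighbours: E, F.
Then their neighbours: A, C, G, I, J.
Then next layer: D, H.
Every vertex is now reached.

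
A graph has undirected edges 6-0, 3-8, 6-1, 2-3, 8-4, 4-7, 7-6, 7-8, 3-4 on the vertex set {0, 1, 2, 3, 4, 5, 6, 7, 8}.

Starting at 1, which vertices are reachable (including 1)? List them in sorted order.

Start at 1.
Its neighbours: 6.
Then their neighbours: 0, 7.
Then next layer: 4, 8.
Then next layer: 3.
Then next layer: 2.
Nothing further is reachable.

0, 1, 2, 3, 4, 6, 7, 8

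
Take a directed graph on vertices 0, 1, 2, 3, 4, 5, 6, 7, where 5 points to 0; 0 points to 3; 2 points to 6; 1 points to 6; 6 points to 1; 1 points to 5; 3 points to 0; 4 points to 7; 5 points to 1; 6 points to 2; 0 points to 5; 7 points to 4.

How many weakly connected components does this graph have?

2

From 0: component {0, 1, 2, 3, 5, 6}.
From 4: component {4, 7}.
That's 2 components.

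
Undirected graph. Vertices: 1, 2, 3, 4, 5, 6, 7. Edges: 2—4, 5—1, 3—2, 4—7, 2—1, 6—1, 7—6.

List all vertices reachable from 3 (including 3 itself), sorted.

Start at 3.
Its neighbours: 2.
Then their neighbours: 1, 4.
Then next layer: 5, 6, 7.
Every vertex is now reached.

1, 2, 3, 4, 5, 6, 7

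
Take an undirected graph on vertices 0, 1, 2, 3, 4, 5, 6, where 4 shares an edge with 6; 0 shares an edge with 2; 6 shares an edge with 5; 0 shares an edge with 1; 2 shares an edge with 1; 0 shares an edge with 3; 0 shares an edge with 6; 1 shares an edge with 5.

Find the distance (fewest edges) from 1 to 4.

3

Distance 0: 1.
Distance 1: 0, 2, 5.
Distance 2: 3, 6.
Distance 3: 4 — contains 4.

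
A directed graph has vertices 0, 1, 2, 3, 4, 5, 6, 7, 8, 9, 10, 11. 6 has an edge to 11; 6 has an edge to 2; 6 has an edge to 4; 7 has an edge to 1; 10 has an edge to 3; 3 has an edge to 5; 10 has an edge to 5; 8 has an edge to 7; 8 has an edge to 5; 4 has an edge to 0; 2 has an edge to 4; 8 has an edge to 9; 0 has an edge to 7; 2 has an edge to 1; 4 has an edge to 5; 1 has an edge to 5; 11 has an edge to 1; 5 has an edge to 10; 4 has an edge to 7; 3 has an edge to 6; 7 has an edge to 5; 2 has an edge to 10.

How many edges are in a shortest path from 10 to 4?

3

Distance 0: 10.
Distance 1: 3, 5.
Distance 2: 6.
Distance 3: 2, 4, 11 — contains 4.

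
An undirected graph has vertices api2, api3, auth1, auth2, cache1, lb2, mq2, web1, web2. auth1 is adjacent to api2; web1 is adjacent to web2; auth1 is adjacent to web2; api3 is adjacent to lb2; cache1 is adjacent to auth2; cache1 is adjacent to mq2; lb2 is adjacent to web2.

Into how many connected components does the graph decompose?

2

From api2: component {api2, api3, auth1, lb2, web1, web2}.
From auth2: component {auth2, cache1, mq2}.
That's 2 components.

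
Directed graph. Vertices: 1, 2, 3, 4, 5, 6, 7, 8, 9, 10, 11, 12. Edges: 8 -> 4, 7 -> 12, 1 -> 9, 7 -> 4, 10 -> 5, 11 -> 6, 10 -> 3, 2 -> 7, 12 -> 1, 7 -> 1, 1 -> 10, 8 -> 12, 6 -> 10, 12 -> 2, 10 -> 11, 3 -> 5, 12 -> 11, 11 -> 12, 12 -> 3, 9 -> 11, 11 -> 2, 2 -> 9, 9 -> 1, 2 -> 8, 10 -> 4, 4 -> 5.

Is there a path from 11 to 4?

Explore from 11.
Distance 1: reach 2, 6, 12.
Distance 2: reach 1, 3, 7, 8, 9, 10.
Distance 3: reach 4, 5.
Found 4.

Yes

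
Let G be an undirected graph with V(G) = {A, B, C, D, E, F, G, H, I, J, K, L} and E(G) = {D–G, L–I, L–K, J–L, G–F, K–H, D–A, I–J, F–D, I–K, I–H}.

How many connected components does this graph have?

5

From A: component {A, D, F, G}.
From B: component {B}.
From C: component {C}.
From E: component {E}.
From H: component {H, I, J, K, L}.
That's 5 components.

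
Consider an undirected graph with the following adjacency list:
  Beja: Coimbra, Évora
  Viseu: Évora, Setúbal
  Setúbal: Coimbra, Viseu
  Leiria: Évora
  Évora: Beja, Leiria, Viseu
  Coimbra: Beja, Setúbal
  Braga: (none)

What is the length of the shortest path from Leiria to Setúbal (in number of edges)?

Distance 0: Leiria.
Distance 1: Évora.
Distance 2: Beja, Viseu.
Distance 3: Coimbra, Setúbal — contains Setúbal.

3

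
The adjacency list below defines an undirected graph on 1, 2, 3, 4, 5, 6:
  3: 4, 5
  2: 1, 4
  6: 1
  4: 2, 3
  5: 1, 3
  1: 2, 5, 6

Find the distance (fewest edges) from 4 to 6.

Distance 0: 4.
Distance 1: 2, 3.
Distance 2: 1, 5.
Distance 3: 6 — contains 6.

3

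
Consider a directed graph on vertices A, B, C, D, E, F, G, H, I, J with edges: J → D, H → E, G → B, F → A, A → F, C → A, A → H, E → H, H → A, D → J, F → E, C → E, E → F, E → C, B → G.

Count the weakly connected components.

4

From A: component {A, C, E, F, H}.
From B: component {B, G}.
From D: component {D, J}.
From I: component {I}.
That's 4 components.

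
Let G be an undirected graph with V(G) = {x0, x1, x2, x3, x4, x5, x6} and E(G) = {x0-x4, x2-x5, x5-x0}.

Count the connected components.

From x0: component {x0, x2, x4, x5}.
From x1: component {x1}.
From x3: component {x3}.
From x6: component {x6}.
That's 4 components.

4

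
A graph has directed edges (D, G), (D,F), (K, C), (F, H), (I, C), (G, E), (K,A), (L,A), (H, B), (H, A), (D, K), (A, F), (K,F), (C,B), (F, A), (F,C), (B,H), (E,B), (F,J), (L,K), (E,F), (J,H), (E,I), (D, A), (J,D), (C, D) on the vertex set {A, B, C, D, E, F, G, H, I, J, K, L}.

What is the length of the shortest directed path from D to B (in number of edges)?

Distance 0: D.
Distance 1: A, F, G, K.
Distance 2: C, E, H, J.
Distance 3: B, I — contains B.

3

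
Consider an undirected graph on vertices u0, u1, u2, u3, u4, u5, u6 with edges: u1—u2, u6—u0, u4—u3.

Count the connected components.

4

From u0: component {u0, u6}.
From u1: component {u1, u2}.
From u3: component {u3, u4}.
From u5: component {u5}.
That's 4 components.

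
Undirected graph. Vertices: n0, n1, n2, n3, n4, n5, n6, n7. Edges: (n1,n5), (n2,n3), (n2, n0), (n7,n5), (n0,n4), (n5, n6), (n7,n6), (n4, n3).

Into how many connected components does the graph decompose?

2

From n0: component {n0, n2, n3, n4}.
From n1: component {n1, n5, n6, n7}.
That's 2 components.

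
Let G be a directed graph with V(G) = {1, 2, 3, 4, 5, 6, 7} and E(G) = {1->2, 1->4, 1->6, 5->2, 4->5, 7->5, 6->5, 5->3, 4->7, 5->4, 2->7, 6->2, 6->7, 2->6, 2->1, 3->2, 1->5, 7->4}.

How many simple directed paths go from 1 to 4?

1→2→6→5→4
1→2→6→7→4
1→2→6→7→5→4
1→2→7→4
1→2→7→5→4
1→4
1→5→2→6→7→4
1→5→2→7→4
... and 10 more.

18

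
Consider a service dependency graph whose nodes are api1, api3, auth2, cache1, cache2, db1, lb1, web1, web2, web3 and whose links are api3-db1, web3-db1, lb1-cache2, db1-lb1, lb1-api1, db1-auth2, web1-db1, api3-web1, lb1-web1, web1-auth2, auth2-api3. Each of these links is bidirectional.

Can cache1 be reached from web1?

No

Explore from web1.
Distance 1: reach api3, auth2, db1, lb1.
Distance 2: reach api1, cache2, web3.
The search is exhausted without reaching cache1; it lies in a different component.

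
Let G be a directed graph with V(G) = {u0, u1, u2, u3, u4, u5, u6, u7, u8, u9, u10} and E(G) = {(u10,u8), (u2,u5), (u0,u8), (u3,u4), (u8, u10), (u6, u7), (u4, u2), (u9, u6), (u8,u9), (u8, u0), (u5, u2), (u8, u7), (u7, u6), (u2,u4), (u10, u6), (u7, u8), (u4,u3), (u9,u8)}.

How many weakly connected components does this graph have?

From u0: component {u0, u6, u7, u8, u9, u10}.
From u1: component {u1}.
From u2: component {u2, u3, u4, u5}.
That's 3 components.

3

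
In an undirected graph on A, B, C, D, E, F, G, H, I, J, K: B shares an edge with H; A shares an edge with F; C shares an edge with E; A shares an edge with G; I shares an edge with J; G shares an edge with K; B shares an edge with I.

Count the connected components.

4

From A: component {A, F, G, K}.
From B: component {B, H, I, J}.
From C: component {C, E}.
From D: component {D}.
That's 4 components.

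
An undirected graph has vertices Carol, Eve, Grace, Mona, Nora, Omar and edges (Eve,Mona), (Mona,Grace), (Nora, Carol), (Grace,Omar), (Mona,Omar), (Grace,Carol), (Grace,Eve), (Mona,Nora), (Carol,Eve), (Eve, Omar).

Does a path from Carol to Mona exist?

Explore from Carol.
Distance 1: reach Eve, Grace, Nora.
Distance 2: reach Mona, Omar.
Found Mona.

Yes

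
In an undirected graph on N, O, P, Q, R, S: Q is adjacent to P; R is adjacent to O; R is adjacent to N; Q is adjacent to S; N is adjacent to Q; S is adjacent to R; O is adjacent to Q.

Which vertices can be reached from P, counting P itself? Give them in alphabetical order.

Start at P.
Its neighbours: Q.
Then their neighbours: N, O, S.
Then next layer: R.
Every vertex is now reached.

N, O, P, Q, R, S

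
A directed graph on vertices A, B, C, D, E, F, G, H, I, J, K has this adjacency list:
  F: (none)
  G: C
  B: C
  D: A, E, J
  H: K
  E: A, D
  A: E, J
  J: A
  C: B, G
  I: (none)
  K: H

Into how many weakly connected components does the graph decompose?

5

From A: component {A, D, E, J}.
From B: component {B, C, G}.
From F: component {F}.
From H: component {H, K}.
From I: component {I}.
That's 5 components.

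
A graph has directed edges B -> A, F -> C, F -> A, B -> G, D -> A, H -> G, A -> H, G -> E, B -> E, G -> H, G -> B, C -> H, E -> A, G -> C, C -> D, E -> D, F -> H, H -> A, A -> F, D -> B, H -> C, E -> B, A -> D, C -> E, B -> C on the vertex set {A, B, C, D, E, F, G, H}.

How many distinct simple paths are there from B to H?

30

B→A→F→C→H
B→A→F→H
B→A→H
B→C→D→A→F→H
B→C→D→A→H
B→C→E→A→F→H
B→C→E→A→H
B→C→E→D→A→F→H
... and 22 more.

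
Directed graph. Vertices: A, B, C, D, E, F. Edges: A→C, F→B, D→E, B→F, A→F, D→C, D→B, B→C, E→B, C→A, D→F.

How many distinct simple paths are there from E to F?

2

E→B→C→A→F
E→B→F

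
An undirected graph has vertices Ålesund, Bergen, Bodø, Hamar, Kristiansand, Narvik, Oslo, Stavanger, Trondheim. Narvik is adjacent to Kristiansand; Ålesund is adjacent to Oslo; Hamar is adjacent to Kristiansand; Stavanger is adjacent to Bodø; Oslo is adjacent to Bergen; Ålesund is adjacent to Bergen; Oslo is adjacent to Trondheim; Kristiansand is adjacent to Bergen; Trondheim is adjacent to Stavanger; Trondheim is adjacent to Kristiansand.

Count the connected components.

1

From Ålesund: component {Ålesund, Bergen, Bodø, Hamar, Kristiansand, Narvik, Oslo, Stavanger, Trondheim}.
That's 1 component.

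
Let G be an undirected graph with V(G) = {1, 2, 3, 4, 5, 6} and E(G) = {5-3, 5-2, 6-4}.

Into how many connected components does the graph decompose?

3

From 1: component {1}.
From 2: component {2, 3, 5}.
From 4: component {4, 6}.
That's 3 components.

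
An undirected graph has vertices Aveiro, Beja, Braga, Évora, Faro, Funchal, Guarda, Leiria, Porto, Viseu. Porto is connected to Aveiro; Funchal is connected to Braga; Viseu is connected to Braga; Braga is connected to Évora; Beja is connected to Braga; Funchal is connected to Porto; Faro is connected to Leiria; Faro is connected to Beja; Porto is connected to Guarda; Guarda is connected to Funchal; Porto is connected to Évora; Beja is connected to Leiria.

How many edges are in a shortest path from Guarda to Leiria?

4

Distance 0: Guarda.
Distance 1: Funchal, Porto.
Distance 2: Aveiro, Braga, Évora.
Distance 3: Beja, Viseu.
Distance 4: Faro, Leiria — contains Leiria.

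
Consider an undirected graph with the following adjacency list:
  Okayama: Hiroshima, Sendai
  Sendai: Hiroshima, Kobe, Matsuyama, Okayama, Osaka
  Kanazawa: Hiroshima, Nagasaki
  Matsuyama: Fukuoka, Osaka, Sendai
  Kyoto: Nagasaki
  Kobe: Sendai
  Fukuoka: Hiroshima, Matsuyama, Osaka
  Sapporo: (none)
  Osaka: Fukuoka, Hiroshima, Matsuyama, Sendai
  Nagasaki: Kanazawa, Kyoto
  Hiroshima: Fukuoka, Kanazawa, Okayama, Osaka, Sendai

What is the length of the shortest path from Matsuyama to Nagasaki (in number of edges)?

4

Distance 0: Matsuyama.
Distance 1: Fukuoka, Osaka, Sendai.
Distance 2: Hiroshima, Kobe, Okayama.
Distance 3: Kanazawa.
Distance 4: Nagasaki — contains Nagasaki.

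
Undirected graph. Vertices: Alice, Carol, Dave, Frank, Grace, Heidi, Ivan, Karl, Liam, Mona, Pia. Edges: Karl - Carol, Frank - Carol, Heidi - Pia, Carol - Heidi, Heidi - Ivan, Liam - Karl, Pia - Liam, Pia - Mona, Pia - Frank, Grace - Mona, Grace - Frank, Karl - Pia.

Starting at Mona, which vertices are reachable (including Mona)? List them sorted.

Carol, Frank, Grace, Heidi, Ivan, Karl, Liam, Mona, Pia

Start at Mona.
Its neighbours: Grace, Pia.
Then their neighbours: Frank, Heidi, Karl, Liam.
Then next layer: Carol, Ivan.
Nothing further is reachable.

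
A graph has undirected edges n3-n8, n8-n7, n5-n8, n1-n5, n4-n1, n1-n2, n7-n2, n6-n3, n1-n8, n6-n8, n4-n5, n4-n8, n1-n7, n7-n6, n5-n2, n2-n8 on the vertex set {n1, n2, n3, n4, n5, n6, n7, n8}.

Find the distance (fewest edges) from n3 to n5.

2

Distance 0: n3.
Distance 1: n6, n8.
Distance 2: n1, n2, n4, n5, n7 — contains n5.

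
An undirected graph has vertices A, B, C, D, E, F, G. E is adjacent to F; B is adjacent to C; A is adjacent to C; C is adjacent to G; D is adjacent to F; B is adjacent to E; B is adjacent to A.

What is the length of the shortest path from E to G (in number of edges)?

3

Distance 0: E.
Distance 1: B, F.
Distance 2: A, C, D.
Distance 3: G — contains G.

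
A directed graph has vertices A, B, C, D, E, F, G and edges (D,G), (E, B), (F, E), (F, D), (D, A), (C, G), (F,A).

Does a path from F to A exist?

Explore from F.
Distance 1: reach A, D, E.
Found A.

Yes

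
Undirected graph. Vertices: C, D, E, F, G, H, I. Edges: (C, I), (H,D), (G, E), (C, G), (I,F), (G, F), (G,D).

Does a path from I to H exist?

Yes

Explore from I.
Distance 1: reach C, F.
Distance 2: reach G.
Distance 3: reach D, E.
Distance 4: reach H.
Found H.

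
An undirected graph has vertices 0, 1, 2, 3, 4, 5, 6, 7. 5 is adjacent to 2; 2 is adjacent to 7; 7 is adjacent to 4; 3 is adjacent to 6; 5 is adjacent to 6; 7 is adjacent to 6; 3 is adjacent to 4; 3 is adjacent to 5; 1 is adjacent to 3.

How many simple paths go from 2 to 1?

6

2–5–3–1
2–5–6–3–1
2–5–6–7–4–3–1
2–7–4–3–1
2–7–6–3–1
2–7–6–5–3–1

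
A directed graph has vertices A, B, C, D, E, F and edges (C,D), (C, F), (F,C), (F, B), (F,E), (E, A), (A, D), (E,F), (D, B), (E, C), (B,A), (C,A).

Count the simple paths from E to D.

7

E→A→D
E→C→A→D
E→C→D
E→C→F→B→A→D
E→F→B→A→D
E→F→C→A→D
E→F→C→D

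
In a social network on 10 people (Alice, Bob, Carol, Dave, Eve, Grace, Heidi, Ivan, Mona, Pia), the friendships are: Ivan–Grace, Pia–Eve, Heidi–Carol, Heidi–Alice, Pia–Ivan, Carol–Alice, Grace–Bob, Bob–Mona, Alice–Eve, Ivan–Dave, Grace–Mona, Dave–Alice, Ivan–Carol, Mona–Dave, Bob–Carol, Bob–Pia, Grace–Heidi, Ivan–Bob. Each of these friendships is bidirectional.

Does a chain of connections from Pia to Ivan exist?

Explore from Pia.
Distance 1: reach Bob, Eve, Ivan.
Found Ivan.

Yes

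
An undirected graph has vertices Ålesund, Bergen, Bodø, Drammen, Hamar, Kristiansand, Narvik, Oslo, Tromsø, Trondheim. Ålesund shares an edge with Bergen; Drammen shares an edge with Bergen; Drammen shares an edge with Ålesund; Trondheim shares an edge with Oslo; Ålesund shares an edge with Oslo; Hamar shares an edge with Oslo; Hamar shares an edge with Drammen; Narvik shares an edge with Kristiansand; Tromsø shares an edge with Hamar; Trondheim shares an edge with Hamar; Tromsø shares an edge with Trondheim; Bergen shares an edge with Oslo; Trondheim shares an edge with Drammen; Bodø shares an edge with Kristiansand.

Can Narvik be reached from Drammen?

No

Explore from Drammen.
Distance 1: reach Ålesund, Bergen, Hamar, Trondheim.
Distance 2: reach Oslo, Tromsø.
The search is exhausted without reaching Narvik; it lies in a different component.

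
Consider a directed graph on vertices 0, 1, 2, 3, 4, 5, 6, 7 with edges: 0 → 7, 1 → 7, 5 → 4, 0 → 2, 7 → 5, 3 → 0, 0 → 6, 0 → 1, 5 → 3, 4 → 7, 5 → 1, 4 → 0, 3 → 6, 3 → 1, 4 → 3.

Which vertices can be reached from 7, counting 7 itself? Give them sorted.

0, 1, 2, 3, 4, 5, 6, 7

Start at 7.
Its neighbours: 5.
Then their neighbours: 1, 3, 4.
Then next layer: 0, 6.
Then next layer: 2.
Every vertex is now reached.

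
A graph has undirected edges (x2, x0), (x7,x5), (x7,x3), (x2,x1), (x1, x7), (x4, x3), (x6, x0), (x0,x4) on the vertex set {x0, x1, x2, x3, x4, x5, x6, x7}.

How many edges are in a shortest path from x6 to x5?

5

Distance 0: x6.
Distance 1: x0.
Distance 2: x2, x4.
Distance 3: x1, x3.
Distance 4: x7.
Distance 5: x5 — contains x5.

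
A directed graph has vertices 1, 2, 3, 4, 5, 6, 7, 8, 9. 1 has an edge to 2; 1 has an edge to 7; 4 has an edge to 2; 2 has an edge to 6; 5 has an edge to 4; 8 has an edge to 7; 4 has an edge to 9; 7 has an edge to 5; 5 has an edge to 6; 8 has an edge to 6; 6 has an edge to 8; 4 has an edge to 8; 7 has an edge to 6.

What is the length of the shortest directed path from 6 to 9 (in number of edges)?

Distance 0: 6.
Distance 1: 8.
Distance 2: 7.
Distance 3: 5.
Distance 4: 4.
Distance 5: 2, 9 — contains 9.

5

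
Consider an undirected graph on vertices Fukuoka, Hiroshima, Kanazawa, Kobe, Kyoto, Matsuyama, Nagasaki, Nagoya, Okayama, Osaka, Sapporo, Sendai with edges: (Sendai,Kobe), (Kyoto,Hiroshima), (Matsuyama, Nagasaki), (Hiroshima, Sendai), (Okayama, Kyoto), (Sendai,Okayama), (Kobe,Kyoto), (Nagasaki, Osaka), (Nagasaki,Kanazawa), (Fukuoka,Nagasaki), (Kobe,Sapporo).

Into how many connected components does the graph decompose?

From Fukuoka: component {Fukuoka, Kanazawa, Matsuyama, Nagasaki, Osaka}.
From Hiroshima: component {Hiroshima, Kobe, Kyoto, Okayama, Sapporo, Sendai}.
From Nagoya: component {Nagoya}.
That's 3 components.

3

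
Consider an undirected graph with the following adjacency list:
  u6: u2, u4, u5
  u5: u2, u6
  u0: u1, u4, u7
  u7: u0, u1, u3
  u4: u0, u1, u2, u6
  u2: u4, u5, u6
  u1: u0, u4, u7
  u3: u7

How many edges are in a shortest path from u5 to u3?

Distance 0: u5.
Distance 1: u2, u6.
Distance 2: u4.
Distance 3: u0, u1.
Distance 4: u7.
Distance 5: u3 — contains u3.

5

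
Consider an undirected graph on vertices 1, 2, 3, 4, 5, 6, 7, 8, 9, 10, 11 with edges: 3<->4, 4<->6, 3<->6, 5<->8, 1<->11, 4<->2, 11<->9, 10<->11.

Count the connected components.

4

From 1: component {1, 9, 10, 11}.
From 2: component {2, 3, 4, 6}.
From 5: component {5, 8}.
From 7: component {7}.
That's 4 components.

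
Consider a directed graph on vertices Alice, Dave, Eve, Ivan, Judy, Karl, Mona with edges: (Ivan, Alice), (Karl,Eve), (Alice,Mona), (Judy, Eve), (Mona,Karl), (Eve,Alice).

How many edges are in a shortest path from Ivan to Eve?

4

Distance 0: Ivan.
Distance 1: Alice.
Distance 2: Mona.
Distance 3: Karl.
Distance 4: Eve — contains Eve.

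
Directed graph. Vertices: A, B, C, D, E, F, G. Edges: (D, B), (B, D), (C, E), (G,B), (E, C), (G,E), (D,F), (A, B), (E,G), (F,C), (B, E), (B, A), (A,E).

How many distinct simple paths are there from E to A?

E→G→B→A

1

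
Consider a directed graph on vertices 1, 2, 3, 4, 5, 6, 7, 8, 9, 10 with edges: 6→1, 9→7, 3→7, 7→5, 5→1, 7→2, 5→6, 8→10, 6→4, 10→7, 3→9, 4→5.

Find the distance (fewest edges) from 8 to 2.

Distance 0: 8.
Distance 1: 10.
Distance 2: 7.
Distance 3: 2, 5 — contains 2.

3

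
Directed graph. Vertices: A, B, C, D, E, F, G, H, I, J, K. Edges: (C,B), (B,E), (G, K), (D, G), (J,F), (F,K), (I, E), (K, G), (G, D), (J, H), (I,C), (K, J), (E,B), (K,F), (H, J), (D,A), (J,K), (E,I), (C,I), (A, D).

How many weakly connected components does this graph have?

2

From A: component {A, D, F, G, H, J, K}.
From B: component {B, C, E, I}.
That's 2 components.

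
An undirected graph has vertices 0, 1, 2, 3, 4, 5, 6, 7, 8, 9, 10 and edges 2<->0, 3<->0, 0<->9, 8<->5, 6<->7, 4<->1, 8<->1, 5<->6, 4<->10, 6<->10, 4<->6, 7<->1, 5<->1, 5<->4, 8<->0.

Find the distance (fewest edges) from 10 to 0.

Distance 0: 10.
Distance 1: 4, 6.
Distance 2: 1, 5, 7.
Distance 3: 8.
Distance 4: 0 — contains 0.

4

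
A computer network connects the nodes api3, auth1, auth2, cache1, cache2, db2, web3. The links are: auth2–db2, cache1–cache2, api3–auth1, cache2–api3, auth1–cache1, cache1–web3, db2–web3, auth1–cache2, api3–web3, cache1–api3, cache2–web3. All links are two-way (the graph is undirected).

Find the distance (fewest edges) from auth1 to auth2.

4

Distance 0: auth1.
Distance 1: api3, cache1, cache2.
Distance 2: web3.
Distance 3: db2.
Distance 4: auth2 — contains auth2.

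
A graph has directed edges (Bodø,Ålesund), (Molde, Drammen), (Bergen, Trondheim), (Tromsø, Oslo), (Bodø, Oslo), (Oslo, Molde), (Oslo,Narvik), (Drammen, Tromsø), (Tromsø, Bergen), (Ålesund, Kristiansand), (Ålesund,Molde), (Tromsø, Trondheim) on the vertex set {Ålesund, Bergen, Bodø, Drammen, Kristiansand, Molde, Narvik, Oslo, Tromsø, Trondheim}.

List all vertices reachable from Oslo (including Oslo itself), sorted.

Start at Oslo.
Its neighbours: Molde, Narvik.
Then their neighbours: Drammen.
Then next layer: Tromsø.
Then next layer: Bergen, Trondheim.
Nothing further is reachable.

Bergen, Drammen, Molde, Narvik, Oslo, Tromsø, Trondheim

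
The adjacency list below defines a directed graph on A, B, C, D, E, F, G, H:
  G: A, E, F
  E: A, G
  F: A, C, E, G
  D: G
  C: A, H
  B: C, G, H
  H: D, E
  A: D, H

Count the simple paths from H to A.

9

H→D→G→A
H→D→G→E→A
H→D→G→F→A
H→D→G→F→C→A
H→D→G→F→E→A
H→E→A
H→E→G→A
H→E→G→F→A
H→E→G→F→C→A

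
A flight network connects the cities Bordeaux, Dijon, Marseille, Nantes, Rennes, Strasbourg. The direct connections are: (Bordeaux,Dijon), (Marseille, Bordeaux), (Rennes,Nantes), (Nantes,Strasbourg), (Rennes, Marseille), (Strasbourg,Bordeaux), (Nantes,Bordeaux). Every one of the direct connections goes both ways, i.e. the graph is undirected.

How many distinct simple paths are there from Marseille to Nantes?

3

Marseille–Bordeaux–Nantes
Marseille–Bordeaux–Strasbourg–Nantes
Marseille–Rennes–Nantes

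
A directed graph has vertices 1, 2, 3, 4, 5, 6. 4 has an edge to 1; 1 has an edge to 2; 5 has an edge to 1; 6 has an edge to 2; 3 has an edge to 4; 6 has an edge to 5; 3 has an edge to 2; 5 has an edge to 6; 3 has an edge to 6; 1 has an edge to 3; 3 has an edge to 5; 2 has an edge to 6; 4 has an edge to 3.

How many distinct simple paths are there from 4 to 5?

7

4→1→2→6→5
4→1→3→2→6→5
4→1→3→5
4→1→3→6→5
4→3→2→6→5
4→3→5
4→3→6→5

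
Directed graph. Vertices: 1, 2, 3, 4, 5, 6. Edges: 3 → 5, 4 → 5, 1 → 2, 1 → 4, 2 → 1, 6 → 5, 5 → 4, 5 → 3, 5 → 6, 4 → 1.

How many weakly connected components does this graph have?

1

From 1: component {1, 2, 3, 4, 5, 6}.
That's 1 component.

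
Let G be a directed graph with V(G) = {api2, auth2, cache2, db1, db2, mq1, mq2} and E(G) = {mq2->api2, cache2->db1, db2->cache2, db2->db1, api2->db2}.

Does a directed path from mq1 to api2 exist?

mq1 has no outgoing edges, so nothing is reachable from it.

No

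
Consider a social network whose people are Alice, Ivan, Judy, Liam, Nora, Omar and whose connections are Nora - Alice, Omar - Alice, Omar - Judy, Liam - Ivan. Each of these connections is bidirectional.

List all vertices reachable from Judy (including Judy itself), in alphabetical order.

Alice, Judy, Nora, Omar

Start at Judy.
Its neighbours: Omar.
Then their neighbours: Alice.
Then next layer: Nora.
Nothing further is reachable.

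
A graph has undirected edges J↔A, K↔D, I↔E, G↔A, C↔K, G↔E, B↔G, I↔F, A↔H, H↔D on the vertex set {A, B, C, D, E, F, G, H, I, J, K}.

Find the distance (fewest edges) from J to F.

Distance 0: J.
Distance 1: A.
Distance 2: G, H.
Distance 3: B, D, E.
Distance 4: I, K.
Distance 5: C, F — contains F.

5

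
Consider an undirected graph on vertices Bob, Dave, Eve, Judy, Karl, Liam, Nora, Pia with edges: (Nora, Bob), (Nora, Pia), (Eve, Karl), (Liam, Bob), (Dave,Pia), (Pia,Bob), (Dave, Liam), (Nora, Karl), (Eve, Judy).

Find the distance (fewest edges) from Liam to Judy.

Distance 0: Liam.
Distance 1: Bob, Dave.
Distance 2: Nora, Pia.
Distance 3: Karl.
Distance 4: Eve.
Distance 5: Judy — contains Judy.

5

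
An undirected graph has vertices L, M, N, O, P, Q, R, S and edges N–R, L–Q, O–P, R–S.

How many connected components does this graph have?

4

From L: component {L, Q}.
From M: component {M}.
From N: component {N, R, S}.
From O: component {O, P}.
That's 4 components.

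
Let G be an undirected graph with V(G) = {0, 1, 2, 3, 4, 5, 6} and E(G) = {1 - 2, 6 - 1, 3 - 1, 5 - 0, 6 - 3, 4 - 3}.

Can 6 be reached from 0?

No

Explore from 0.
Distance 1: reach 5.
The search is exhausted without reaching 6; it lies in a different component.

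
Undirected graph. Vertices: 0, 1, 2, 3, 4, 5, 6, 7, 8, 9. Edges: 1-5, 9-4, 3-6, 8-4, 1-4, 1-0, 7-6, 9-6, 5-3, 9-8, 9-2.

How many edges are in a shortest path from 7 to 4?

3

Distance 0: 7.
Distance 1: 6.
Distance 2: 3, 9.
Distance 3: 2, 4, 5, 8 — contains 4.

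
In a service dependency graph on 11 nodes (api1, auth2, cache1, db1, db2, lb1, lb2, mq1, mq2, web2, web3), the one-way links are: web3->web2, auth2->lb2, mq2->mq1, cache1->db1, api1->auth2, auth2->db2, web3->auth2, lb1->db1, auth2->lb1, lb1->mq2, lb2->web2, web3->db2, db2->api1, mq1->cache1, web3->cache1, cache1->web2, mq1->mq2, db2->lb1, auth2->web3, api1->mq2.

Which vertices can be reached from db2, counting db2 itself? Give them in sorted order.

api1, auth2, cache1, db1, db2, lb1, lb2, mq1, mq2, web2, web3

Start at db2.
Its neighbours: api1, lb1.
Then their neighbours: auth2, db1, mq2.
Then next layer: lb2, mq1, web3.
Then next layer: cache1, web2.
Every vertex is now reached.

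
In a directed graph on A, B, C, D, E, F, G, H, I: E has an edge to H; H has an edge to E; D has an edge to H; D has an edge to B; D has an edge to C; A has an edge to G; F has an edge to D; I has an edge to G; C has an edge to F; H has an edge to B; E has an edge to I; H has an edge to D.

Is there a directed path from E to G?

Explore from E.
Distance 1: reach H, I.
Distance 2: reach B, D, G.
Found G.

Yes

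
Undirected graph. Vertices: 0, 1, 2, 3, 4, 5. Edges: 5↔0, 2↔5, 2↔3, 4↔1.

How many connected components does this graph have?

From 0: component {0, 2, 3, 5}.
From 1: component {1, 4}.
That's 2 components.

2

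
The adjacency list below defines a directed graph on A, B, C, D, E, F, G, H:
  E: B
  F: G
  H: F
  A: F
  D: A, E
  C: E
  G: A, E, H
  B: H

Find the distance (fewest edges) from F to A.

Distance 0: F.
Distance 1: G.
Distance 2: A, E, H — contains A.

2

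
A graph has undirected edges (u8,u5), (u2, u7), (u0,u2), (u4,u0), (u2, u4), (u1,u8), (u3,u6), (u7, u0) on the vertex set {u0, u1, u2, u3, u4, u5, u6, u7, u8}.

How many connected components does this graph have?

3

From u0: component {u0, u2, u4, u7}.
From u1: component {u1, u5, u8}.
From u3: component {u3, u6}.
That's 3 components.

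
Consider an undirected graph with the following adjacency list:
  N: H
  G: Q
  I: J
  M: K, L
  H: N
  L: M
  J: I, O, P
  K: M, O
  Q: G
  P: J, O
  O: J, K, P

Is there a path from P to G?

No

Explore from P.
Distance 1: reach J, O.
Distance 2: reach I, K.
Distance 3: reach M.
Distance 4: reach L.
The search is exhausted without reaching G; it lies in a different component.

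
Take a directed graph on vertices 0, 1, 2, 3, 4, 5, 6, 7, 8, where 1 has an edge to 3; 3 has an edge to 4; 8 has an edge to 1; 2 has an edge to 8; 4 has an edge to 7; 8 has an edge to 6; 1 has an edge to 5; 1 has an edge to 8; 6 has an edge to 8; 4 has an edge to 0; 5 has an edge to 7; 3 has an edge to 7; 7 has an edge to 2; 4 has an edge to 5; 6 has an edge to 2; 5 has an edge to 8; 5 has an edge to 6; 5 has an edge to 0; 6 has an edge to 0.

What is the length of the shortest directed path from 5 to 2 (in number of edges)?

2

Distance 0: 5.
Distance 1: 0, 6, 7, 8.
Distance 2: 1, 2 — contains 2.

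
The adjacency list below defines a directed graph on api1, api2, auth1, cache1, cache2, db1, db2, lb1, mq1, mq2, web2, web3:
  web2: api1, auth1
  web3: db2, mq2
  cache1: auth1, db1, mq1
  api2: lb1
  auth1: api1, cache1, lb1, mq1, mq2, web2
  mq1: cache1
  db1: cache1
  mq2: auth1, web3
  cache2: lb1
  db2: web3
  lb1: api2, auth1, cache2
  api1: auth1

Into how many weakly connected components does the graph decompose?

1

From api1: component {api1, api2, auth1, cache1, cache2, db1, db2, lb1, mq1, mq2, web2, web3}.
That's 1 component.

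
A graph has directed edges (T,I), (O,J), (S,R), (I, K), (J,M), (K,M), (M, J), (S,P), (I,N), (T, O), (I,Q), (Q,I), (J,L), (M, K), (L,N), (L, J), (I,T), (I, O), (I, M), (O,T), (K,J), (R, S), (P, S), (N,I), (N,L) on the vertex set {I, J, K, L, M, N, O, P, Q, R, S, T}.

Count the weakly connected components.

From I: component {I, J, K, L, M, N, O, Q, T}.
From P: component {P, R, S}.
That's 2 components.

2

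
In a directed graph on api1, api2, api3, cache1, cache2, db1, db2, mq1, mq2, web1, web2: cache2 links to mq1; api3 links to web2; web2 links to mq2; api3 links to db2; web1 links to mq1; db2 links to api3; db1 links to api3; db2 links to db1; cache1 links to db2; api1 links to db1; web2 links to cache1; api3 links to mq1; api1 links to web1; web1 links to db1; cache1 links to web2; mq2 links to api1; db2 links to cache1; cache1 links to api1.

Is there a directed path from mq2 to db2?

Explore from mq2.
Distance 1: reach api1.
Distance 2: reach db1, web1.
Distance 3: reach api3, mq1.
Distance 4: reach db2, web2.
Found db2.

Yes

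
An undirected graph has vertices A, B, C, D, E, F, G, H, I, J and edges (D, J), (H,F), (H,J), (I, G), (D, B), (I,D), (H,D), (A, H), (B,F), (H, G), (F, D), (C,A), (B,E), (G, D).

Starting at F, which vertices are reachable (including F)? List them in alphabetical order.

A, B, C, D, E, F, G, H, I, J

Start at F.
Its neighbours: B, D, H.
Then their neighbours: A, E, G, I, J.
Then next layer: C.
Every vertex is now reached.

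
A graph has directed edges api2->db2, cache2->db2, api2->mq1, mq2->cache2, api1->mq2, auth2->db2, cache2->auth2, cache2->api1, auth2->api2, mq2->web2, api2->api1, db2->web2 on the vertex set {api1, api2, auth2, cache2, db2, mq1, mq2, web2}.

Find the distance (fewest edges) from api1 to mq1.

Distance 0: api1.
Distance 1: mq2.
Distance 2: cache2, web2.
Distance 3: auth2, db2.
Distance 4: api2.
Distance 5: mq1 — contains mq1.

5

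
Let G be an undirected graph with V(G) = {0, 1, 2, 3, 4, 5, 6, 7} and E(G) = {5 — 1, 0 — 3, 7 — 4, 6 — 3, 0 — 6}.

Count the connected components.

From 0: component {0, 3, 6}.
From 1: component {1, 5}.
From 2: component {2}.
From 4: component {4, 7}.
That's 4 components.

4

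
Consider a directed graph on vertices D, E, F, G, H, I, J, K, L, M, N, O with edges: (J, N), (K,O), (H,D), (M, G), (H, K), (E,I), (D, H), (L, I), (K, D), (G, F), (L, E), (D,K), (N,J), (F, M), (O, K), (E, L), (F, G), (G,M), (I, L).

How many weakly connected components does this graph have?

4

From D: component {D, H, K, O}.
From E: component {E, I, L}.
From F: component {F, G, M}.
From J: component {J, N}.
That's 4 components.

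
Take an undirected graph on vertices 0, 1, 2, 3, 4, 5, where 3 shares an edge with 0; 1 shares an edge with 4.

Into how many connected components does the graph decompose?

4

From 0: component {0, 3}.
From 1: component {1, 4}.
From 2: component {2}.
From 5: component {5}.
That's 4 components.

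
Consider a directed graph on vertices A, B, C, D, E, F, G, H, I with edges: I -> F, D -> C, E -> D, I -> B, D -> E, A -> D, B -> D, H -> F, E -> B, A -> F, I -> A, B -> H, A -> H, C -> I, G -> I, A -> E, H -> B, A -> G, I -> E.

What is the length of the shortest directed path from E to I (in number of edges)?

3

Distance 0: E.
Distance 1: B, D.
Distance 2: C, H.
Distance 3: F, I — contains I.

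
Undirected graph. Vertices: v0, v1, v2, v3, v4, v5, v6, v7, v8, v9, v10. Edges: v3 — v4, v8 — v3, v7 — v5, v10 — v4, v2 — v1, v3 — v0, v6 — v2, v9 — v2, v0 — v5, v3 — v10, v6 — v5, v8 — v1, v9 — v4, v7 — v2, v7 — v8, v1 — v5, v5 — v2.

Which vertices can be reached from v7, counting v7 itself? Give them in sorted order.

Start at v7.
Its neighbours: v2, v5, v8.
Then their neighbours: v0, v1, v3, v6, v9.
Then next layer: v4, v10.
Every vertex is now reached.

v0, v1, v2, v3, v4, v5, v6, v7, v8, v9, v10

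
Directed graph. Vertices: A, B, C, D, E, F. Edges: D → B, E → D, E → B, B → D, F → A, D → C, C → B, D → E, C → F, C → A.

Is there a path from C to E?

Explore from C.
Distance 1: reach A, B, F.
Distance 2: reach D.
Distance 3: reach E.
Found E.

Yes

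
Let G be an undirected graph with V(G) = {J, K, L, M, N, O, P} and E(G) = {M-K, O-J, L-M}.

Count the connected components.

4

From J: component {J, O}.
From K: component {K, L, M}.
From N: component {N}.
From P: component {P}.
That's 4 components.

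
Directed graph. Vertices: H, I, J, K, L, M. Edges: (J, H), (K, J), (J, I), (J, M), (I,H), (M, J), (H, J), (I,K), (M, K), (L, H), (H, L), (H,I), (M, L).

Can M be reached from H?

Yes

Explore from H.
Distance 1: reach I, J, L.
Distance 2: reach K, M.
Found M.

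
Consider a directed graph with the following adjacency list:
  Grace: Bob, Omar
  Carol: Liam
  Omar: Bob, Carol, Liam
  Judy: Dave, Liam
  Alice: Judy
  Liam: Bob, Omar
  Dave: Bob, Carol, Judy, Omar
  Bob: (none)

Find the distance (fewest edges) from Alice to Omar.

3

Distance 0: Alice.
Distance 1: Judy.
Distance 2: Dave, Liam.
Distance 3: Bob, Carol, Omar — contains Omar.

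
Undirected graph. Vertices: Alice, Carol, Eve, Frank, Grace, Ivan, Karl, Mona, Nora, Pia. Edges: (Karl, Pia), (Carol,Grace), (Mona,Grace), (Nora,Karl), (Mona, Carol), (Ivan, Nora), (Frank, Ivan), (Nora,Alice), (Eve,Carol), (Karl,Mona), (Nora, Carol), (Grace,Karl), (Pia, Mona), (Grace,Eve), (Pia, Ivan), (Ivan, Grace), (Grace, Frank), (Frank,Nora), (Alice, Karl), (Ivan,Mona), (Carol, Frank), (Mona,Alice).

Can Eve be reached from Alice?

Yes

Explore from Alice.
Distance 1: reach Karl, Mona, Nora.
Distance 2: reach Carol, Frank, Grace, Ivan, Pia.
Distance 3: reach Eve.
Found Eve.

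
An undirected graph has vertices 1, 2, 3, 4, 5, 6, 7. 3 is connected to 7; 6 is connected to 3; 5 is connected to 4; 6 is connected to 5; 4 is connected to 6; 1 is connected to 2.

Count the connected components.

2

From 1: component {1, 2}.
From 3: component {3, 4, 5, 6, 7}.
That's 2 components.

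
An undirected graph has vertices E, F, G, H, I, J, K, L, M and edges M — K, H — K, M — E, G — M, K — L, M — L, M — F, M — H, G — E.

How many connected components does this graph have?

From E: component {E, F, G, H, K, L, M}.
From I: component {I}.
From J: component {J}.
That's 3 components.

3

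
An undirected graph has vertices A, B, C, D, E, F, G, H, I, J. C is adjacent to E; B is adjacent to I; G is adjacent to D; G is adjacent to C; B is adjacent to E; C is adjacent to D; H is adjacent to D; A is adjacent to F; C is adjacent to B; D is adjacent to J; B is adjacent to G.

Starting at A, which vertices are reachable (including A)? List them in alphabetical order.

A, F

Start at A.
Its neighbours: F.
Nothing further is reachable.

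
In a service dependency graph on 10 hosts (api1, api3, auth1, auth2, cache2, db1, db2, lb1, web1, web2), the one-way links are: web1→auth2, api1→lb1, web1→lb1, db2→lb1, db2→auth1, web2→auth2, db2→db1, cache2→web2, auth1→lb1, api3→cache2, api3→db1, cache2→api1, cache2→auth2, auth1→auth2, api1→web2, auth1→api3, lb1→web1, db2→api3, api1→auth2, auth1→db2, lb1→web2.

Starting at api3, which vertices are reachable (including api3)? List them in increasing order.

api1, api3, auth2, cache2, db1, lb1, web1, web2

Start at api3.
Its neighbours: cache2, db1.
Then their neighbours: api1, auth2, web2.
Then next layer: lb1.
Then next layer: web1.
Nothing further is reachable.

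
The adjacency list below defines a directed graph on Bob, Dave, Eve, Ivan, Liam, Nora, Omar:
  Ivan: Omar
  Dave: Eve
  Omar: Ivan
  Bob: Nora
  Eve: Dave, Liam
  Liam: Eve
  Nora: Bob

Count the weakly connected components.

From Bob: component {Bob, Nora}.
From Dave: component {Dave, Eve, Liam}.
From Ivan: component {Ivan, Omar}.
That's 3 components.

3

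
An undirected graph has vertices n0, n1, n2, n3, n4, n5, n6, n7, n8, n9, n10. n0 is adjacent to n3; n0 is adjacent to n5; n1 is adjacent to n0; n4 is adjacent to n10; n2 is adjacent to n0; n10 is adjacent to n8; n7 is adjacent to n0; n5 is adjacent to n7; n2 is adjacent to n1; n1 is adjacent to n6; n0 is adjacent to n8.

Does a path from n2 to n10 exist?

Yes

Explore from n2.
Distance 1: reach n0, n1.
Distance 2: reach n3, n5, n6, n7, n8.
Distance 3: reach n10.
Found n10.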